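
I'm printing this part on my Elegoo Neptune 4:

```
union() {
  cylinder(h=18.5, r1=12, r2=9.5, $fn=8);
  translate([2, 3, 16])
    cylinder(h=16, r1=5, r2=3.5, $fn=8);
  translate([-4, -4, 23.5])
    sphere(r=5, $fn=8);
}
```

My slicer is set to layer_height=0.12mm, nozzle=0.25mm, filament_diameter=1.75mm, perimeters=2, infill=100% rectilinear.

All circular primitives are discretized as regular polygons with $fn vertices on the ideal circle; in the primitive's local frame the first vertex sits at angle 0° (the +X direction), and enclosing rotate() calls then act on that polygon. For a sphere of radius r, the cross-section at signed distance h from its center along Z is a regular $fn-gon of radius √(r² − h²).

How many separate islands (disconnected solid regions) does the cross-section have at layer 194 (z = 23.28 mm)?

2

At z = 23.28 mm: the cone is not intersected at this z (z outside [0, 18.5]); the cone at (2, 3): at t=0.455 of its height the radius interpolates to r₁+(r₂−r₁)t = 4.317, giving a regular 8-gon of that circumradius; the sphere at (-4, -4): section is a regular 8-gon, circumradius = √(r²−h²) = √(5²−0.22²) = 4.995; Merging all regions: the 2 present regions are separate (no shared area or edge), so areas and boundary lengths simply add and each stays a separate island — 2 connected regions. Overall, the cross-section has 2 separate islands. Island count = 2.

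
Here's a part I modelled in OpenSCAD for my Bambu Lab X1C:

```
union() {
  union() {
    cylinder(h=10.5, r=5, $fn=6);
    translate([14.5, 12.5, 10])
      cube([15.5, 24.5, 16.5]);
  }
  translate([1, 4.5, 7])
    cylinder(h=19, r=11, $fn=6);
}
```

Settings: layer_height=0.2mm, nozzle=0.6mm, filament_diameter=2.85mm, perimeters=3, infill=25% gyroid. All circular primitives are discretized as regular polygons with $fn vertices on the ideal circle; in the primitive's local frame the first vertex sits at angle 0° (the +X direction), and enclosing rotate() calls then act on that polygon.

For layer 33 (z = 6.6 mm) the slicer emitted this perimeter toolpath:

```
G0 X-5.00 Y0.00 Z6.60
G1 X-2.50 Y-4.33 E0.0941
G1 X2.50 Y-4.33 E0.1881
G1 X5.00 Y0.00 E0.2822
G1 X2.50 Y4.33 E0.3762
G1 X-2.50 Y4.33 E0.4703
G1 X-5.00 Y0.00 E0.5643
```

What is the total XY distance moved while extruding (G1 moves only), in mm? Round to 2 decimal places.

30.00 mm

Sum the Euclidean lengths of each G1 segment: total = 30.00 mm.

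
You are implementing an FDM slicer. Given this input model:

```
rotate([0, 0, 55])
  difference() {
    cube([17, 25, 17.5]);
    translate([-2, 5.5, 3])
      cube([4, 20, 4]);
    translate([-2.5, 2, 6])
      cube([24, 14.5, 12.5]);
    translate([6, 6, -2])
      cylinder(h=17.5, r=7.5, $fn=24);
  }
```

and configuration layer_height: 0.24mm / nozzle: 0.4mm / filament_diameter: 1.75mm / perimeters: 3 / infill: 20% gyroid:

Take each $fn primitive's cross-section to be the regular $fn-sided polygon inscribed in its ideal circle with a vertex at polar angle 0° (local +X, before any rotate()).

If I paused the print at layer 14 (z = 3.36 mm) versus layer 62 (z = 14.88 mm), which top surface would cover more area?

Layer 14 (z = 3.36): the 17×25 cube contributes its full rectangle (area 425.00 mm²); the cube at (-2, 5.5) is present — its section is the full 4×20 rectangle (area 80.00 mm²); the cube at (-2.5, 2) does not reach this height (z outside [6, 18.5]); the cylinder at (6, 6): section is a regular 24-gon, circumradius r=7.5 (area = (24/2)·7.500²·sin(360°/24) = 174.70 mm²); After the difference (first − rest): starting from the 17×25 cube (425.00 mm²), the 4×20 cube at (-2, 5.5) partially overlaps it — only the 39.00 mm² overlap (of its 80.00 mm²) is removed, clipping the outline; the r=7.5 cylinder at (6, 6) partially overlaps it — only the 145.17 mm² overlap (of its 174.70 mm²) is removed, clipping the outline — area = 240.83 mm²; (whole slice rotated 55° about Z — lengths, areas and connectivity unchanged). So its area = 240.83 mm². Layer 62 (z = 14.88): the cube (footprint 17×25) is included at this height (area 425.00 mm²); the cube at (-2, 5.5) is not intersected at this z (z outside [3, 7]); the cube at (-2.5, 2) (footprint 24×14.5) is included at this height (area 348.00 mm²); the r=7.5 cylinder at (6, 6) contributes a regular 24-gon of circumradius 7.5 (area = (24/2)·7.500²·sin(360°/24) = 174.70 mm²); Taking the first minus the rest: starting from the 17×25 cube (425.00 mm²), the 24×14.5 cube at (-2.5, 2) partially overlaps it — only the 246.50 mm² overlap (of its 348.00 mm²) is removed, clipping the outline; the r=7.5 cylinder at (6, 6) partially overlaps it — only the 21.82 mm² overlap (of its 174.70 mm²) is removed, clipping the outline — area = 156.68 mm²; (rotated 55° about Z; rotation is an isometry so areas/perimeters/island counts are preserved). So its area = 156.68 mm². Layer 14 is larger (240.83 vs 156.68 mm²).

layer 14 (z = 3.36 mm)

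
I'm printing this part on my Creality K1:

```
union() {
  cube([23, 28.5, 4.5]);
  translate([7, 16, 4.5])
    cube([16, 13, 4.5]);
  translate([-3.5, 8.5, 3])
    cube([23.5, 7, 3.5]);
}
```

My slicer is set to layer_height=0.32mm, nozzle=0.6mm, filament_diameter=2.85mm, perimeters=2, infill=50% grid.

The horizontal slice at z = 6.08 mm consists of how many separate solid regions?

At z = 6.08 mm: the cube does not reach this height (z outside [0, 4.5]); the 16×13 cube at (7, 16) contributes its full rectangle; the cube at (-3.5, 8.5) is present — its section is the full 23.5×7 rectangle; Taking the union: the 2 present regions are separate (no shared area or edge), so areas and boundary lengths simply add and each stays a separate island — 2 connected regions. The result has 2 disconnected regions.

2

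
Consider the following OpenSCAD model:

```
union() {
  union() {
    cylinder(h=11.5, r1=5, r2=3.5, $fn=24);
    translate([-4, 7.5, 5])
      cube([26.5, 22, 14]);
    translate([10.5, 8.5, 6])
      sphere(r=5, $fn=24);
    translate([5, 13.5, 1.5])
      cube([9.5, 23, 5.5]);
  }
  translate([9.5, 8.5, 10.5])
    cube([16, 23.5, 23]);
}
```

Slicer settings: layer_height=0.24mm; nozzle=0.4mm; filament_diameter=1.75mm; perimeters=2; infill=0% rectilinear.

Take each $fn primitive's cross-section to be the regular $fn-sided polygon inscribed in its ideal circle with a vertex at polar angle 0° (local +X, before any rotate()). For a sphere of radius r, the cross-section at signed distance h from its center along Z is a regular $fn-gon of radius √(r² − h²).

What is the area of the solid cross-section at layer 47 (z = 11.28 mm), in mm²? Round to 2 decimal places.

At z = 11.28 mm: the cone contributes a regular 24-gon of circumradius 3.529 (interpolated between r1=5 and r2=3.5 at t=0.981) (area = (24/2)·3.529²·sin(360°/24) = 38.67 mm²); the 26.5×22 cube at (-4, 7.5) contributes its full rectangle (area 583.00 mm²); the sphere at (10.5, 8.5) does not reach this height (|z−center|=5.280 > r=5); the cube at (5, 13.5) does not reach this height (z outside [1.5, 7]); Merging all regions: the 2 present regions are separate (no shared area or edge), so areas and boundary lengths simply add and each stays a separate island — area = 621.67 mm²; the cube at (9.5, 8.5) (footprint 16×23.5) is included at this height (area 376.00 mm²); Combining (union): the regions partially overlap — summed areas 997.67 mm² minus the doubly-counted overlap 273.00 mm² gives 724.67 mm² — area = 724.67 mm². Overall, the cross-section has 2 separate islands. Net area = 724.67 mm².

724.67 mm²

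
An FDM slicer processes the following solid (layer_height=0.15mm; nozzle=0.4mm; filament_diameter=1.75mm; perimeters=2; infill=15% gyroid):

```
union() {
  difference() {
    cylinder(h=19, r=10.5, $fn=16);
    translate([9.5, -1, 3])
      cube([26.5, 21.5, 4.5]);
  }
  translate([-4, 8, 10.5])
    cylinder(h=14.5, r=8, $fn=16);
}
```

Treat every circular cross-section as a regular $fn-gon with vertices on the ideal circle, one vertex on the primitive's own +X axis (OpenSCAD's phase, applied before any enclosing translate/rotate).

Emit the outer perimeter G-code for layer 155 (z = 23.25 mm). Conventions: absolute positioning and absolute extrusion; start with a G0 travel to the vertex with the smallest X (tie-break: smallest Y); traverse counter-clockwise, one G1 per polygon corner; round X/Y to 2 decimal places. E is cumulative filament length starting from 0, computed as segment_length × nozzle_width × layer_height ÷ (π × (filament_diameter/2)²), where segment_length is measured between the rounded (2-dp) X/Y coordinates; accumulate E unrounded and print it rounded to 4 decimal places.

G0 X-12.00 Y8.00 Z23.25
G1 X-11.39 Y4.94 E0.0778
G1 X-9.66 Y2.34 E0.1557
G1 X-7.06 Y0.61 E0.2336
G1 X-4.00 Y0.00 E0.3115
G1 X-0.94 Y0.61 E0.3893
G1 X1.66 Y2.34 E0.4672
G1 X3.39 Y4.94 E0.5451
G1 X4.00 Y8.00 E0.6229
G1 X3.39 Y11.06 E0.7008
G1 X1.66 Y13.66 E0.7787
G1 X-0.94 Y15.39 E0.8566
G1 X-4.00 Y16.00 E0.9344
G1 X-7.06 Y15.39 E1.0123
G1 X-9.66 Y13.66 E1.0902
G1 X-11.39 Y11.06 E1.1681
G1 X-12.00 Y8.00 E1.2459

At z = 23.25 mm: the cylinder is not intersected at this z (z outside [0, 19]); the cube at (9.5, -1) is not intersected at this z (z outside [3, 7.5]); After the difference (first − rest): the first operand is absent here, so nothing remains; the r=8 cylinder at (-4, 8) contributes a regular 16-gon of circumradius 8; Combining (union): only the r=8 cylinder at (-4, 8) is present, so the union is just that shape — 1 connected region. The outline is a single polygon with 16 vertices. Extrusion per mm of travel: 0.4 × 0.15 / (π × 0.875²) = 0.024945. Accumulating E over each segment gives final E = 1.2459.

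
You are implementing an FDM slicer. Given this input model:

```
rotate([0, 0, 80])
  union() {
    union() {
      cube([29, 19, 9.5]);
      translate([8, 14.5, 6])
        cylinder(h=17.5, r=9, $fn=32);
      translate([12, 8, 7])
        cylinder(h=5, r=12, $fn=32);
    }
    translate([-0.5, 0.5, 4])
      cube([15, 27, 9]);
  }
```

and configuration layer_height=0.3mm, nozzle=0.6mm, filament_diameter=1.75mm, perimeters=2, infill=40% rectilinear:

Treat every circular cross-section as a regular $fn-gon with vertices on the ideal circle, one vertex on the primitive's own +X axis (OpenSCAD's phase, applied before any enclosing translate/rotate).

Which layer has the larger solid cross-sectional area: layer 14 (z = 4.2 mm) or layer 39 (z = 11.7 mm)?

layer 14 (z = 4.2 mm)

Layer 14 (z = 4.2): the cube (footprint 29×19) is included at this height (area 551.00 mm²); the cylinder at (8, 14.5) does not reach this height (z outside [6, 23.5]); the cylinder at (12, 8) does not reach this height (z outside [7, 12]); Combining (union): only the 29×19 cube is present, so the union is just that shape — area = 551.00 mm²; the cube at (-0.5, 0.5) (footprint 15×27) is included at this height (area 405.00 mm²); Taking the union: the regions partially overlap — summed areas 956.00 mm² minus the doubly-counted overlap 268.25 mm² gives 687.75 mm² — area = 687.75 mm²; (rotated 80° about Z; rotation is an isometry so areas/perimeters/island counts are preserved). So its area = 687.75 mm². Layer 39 (z = 11.7): the cube is absent (z outside [0, 9.5]); the r=9 cylinder at (8, 14.5) contributes a regular 32-gon of circumradius 9 (area = (32/2)·9.000²·sin(360°/32) = 252.84 mm²); the r=12 cylinder at (12, 8) gives a regular 32-gon of circumradius 12 (constant along its height) (area = (32/2)·12.000²·sin(360°/32) = 449.49 mm²); Merging all regions: the regions partially overlap — summed areas 702.33 mm² minus the doubly-counted overlap 181.80 mm² gives 520.52 mm² — area = 520.52 mm²; the cube at (-0.5, 0.5) is present — its section is the full 15×27 rectangle (area 405.00 mm²); Merging all regions: the regions partially overlap — summed areas 925.52 mm² minus the doubly-counted overlap 312.95 mm² gives 612.57 mm² — area = 612.57 mm²; (whole slice rotated 80° about Z — lengths, areas and connectivity unchanged). So its area = 612.57 mm². Layer 14 is larger (687.75 vs 612.57 mm²).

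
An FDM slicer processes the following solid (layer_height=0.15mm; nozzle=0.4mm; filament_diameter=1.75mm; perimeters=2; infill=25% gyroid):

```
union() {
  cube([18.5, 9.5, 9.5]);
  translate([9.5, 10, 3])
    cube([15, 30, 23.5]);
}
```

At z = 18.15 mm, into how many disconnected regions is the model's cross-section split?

At z = 18.15 mm: the cube is absent (z outside [0, 9.5]); the cube at (9.5, 10) (footprint 15×30) is included at this height; Merging all regions: only the 15×30 cube at (9.5, 10) is present, so the union is just that shape — 1 connected region. The result has 1 disconnected region.

1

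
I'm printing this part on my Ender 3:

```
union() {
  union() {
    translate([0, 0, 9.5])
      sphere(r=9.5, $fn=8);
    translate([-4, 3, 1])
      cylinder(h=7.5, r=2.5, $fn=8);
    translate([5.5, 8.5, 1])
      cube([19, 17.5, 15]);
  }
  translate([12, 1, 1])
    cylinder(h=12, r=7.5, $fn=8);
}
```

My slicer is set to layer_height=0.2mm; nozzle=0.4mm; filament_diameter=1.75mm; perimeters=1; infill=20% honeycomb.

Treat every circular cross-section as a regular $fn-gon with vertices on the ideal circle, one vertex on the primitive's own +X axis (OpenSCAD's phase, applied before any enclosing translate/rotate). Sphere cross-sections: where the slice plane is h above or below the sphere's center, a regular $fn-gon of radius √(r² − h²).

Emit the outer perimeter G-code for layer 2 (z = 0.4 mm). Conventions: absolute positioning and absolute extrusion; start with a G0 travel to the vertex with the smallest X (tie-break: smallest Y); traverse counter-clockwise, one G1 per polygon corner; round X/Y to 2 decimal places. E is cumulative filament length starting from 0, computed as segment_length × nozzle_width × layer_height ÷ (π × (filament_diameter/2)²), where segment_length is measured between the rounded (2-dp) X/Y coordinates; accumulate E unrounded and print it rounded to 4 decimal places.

At z = 0.4 mm: the sphere: section is a regular 8-gon, circumradius = √(r²−h²) = √(9.5²−9.1²) = 2.728; the cylinder at (-4, 3) is not intersected at this z (z outside [1, 8.5]); the cube at (5.5, 8.5) is absent (z outside [1, 16]); Combining (union): only the r=9.5 sphere is present, so the union is just that shape — 1 connected region; the cylinder at (12, 1) is absent (z outside [1, 13]); Combining (union): only the result so far is present, so the union is just that shape — 1 connected region. The outline is a single polygon with 8 vertices. Extrusion per mm of travel: 0.4 × 0.2 / (π × 0.875²) = 0.033260. Accumulating E over each segment gives final E = 0.5559.

G0 X-2.73 Y0.00 Z0.40
G1 X-1.93 Y-1.93 E0.0695
G1 X0.00 Y-2.73 E0.1390
G1 X1.93 Y-1.93 E0.2085
G1 X2.73 Y0.00 E0.2780
G1 X1.93 Y1.93 E0.3474
G1 X0.00 Y2.73 E0.4169
G1 X-1.93 Y1.93 E0.4864
G1 X-2.73 Y0.00 E0.5559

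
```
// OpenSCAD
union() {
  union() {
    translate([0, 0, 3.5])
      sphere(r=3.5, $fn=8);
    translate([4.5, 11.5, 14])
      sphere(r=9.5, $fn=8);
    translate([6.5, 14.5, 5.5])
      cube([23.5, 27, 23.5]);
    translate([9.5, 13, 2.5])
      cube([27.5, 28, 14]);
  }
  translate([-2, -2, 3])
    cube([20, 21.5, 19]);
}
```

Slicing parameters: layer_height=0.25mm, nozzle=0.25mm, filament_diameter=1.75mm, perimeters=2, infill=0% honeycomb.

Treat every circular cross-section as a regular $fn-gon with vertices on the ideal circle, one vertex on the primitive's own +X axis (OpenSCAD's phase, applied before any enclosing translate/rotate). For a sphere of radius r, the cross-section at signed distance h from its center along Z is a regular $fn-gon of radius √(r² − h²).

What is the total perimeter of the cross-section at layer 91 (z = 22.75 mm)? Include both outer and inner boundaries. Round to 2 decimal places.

123.65 mm

At z = 22.75 mm: the sphere is not intersected at this z (|z−center|=19.250 > r=3.5); the sphere at (4.5, 11.5): section is a regular 8-gon, circumradius = √(r²−h²) = √(9.5²−8.75²) = 3.700 (perimeter = 2·8·3.700·sin(180°/8) = 22.65 mm); the cube at (6.5, 14.5) (footprint 23.5×27) is included at this height (perimeter 101.00 mm); the cube at (9.5, 13) is absent (z outside [2.5, 16.5]); Combining (union): the 2 present regions are separate (no shared area or edge), so areas and boundary lengths simply add and each stays a separate island — boundary = 123.65 mm; the cube at (-2, -2) is absent (z outside [3, 22]); Taking the union: only that combined region is present, so the union is just that shape — boundary = 123.65 mm. Overall, the cross-section has 2 separate islands. Total boundary length (outer) = 123.65 mm.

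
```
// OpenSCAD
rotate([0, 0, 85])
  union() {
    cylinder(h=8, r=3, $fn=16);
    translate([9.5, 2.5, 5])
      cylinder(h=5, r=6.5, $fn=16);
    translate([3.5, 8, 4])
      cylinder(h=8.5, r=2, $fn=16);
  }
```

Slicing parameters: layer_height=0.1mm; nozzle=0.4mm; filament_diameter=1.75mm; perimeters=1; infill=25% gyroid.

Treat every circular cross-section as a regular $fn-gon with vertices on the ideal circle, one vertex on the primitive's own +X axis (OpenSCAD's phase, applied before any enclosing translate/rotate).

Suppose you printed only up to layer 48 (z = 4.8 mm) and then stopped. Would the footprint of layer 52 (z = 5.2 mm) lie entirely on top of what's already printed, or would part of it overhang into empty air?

part overhangs

Compare the two slices. At z = 4.8: the r=3 cylinder contributes a regular 16-gon of circumradius 3 (area = (16/2)·3.000²·sin(360°/16) = 27.55 mm²); the cylinder at (9.5, 2.5) is not intersected at this z (z outside [5, 10]); the r=2 cylinder at (3.5, 8) gives a regular 16-gon of circumradius 2 (constant along its height) (area = (16/2)·2.000²·sin(360°/16) = 12.25 mm²); Merging all regions: the 2 present regions are separate (no shared area or edge), so areas and boundary lengths simply add and each stays a separate island — area = 39.80 mm²; (rotated 85° about Z; rotation is an isometry so areas/perimeters/island counts are preserved). At z = 5.2: the r=3 cylinder contributes a regular 16-gon of circumradius 3 (area = (16/2)·3.000²·sin(360°/16) = 27.55 mm²); the r=6.5 cylinder at (9.5, 2.5) contributes a regular 16-gon of circumradius 6.5 (area = (16/2)·6.500²·sin(360°/16) = 129.35 mm²); the r=2 cylinder at (3.5, 8) contributes a regular 16-gon of circumradius 2 (area = (16/2)·2.000²·sin(360°/16) = 12.25 mm²); Combining (union): the regions partially overlap — summed areas 169.15 mm² minus the doubly-counted overlap 0.32 mm² gives 168.83 mm² — area = 168.83 mm²; (rotated 85° about Z; rotation is an isometry so areas/perimeters/island counts are preserved). Checking containment: at z = 5.2 the cross-section extends beyond the z = 4.8 cross-section by about 129.03 mm².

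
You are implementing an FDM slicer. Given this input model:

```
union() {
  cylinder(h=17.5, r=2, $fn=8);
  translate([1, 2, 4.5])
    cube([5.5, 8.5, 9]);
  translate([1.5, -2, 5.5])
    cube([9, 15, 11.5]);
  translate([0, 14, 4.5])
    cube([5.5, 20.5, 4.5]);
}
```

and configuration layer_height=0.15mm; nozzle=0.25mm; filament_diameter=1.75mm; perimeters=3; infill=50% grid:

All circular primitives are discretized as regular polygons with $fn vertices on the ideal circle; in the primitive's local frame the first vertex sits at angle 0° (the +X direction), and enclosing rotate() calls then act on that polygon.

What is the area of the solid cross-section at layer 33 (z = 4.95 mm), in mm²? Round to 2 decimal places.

170.81 mm²

At z = 4.95 mm: the cylinder: section is a regular 8-gon, circumradius r=2 (area = (8/2)·2.000²·sin(360°/8) = 11.31 mm²); the 5.5×8.5 cube at (1, 2) contributes its full rectangle (area 46.75 mm²); the cube at (1.5, -2) is not intersected at this z (z outside [5.5, 17]); the cube at (0, 14) is present — its section is the full 5.5×20.5 rectangle (area 112.75 mm²); Combining (union): the 3 present regions are separate (no shared area or edge), so areas and boundary lengths simply add and each stays a separate island — area = 170.81 mm². Overall, the cross-section has 3 separate islands. Net area = 170.81 mm².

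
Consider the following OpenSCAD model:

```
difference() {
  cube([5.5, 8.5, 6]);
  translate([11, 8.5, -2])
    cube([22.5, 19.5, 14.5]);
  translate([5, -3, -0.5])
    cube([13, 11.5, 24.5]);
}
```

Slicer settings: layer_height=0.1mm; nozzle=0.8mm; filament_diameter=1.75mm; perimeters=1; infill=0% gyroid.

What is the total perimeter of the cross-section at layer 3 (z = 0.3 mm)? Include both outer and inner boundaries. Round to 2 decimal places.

27.00 mm

At z = 0.3 mm: the 5.5×8.5 cube contributes its full rectangle (perimeter 28.00 mm); the cube at (11, 8.5) (footprint 22.5×19.5) is included at this height (perimeter 84.00 mm); the 13×11.5 cube at (5, -3) contributes its full rectangle (perimeter 49.00 mm); After the difference (first − rest): starting from the 5.5×8.5 cube, the 22.5×19.5 cube at (11, 8.5) misses the remaining region (no effect); the 13×11.5 cube at (5, -3) partially overlaps it — only the 4.25 mm² overlap (of its 149.50 mm²) is removed, clipping the outline — boundary = 27.00 mm. Overall, the cross-section is a single solid region. Total boundary length (outer) = 27.00 mm.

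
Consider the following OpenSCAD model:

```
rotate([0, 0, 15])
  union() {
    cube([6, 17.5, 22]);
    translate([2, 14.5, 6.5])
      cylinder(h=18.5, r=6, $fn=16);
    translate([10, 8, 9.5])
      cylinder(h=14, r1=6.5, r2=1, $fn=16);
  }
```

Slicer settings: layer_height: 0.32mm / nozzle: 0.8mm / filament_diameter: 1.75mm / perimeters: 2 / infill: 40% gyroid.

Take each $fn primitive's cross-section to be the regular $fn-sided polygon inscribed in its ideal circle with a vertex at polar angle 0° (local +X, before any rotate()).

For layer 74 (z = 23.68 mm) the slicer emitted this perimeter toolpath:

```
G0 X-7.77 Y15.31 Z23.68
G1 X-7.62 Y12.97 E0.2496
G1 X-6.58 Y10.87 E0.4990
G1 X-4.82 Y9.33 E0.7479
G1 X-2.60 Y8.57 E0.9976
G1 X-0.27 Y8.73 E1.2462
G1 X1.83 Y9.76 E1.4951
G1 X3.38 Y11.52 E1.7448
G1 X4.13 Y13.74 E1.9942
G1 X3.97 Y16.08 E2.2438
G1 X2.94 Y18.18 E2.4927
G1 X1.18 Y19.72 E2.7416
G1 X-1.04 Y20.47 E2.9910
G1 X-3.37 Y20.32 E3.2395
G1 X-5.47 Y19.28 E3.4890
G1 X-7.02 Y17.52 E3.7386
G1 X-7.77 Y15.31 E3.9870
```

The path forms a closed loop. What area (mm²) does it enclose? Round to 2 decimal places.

Apply the shoelace formula to the sequence of (X, Y) vertices; enclosed area = 110.23 mm².

110.23 mm²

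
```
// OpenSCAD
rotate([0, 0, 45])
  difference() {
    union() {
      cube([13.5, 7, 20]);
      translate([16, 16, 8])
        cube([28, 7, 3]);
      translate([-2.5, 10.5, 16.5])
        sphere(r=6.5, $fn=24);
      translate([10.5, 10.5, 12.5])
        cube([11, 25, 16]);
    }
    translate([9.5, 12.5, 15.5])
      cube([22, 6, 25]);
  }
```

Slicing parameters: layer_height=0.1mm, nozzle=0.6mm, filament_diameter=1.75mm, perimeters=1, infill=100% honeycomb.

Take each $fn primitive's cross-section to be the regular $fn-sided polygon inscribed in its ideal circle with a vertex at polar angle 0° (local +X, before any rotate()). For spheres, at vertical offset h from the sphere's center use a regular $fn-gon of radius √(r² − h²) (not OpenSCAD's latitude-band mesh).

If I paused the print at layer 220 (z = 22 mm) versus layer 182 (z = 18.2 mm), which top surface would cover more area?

layer 182 (z = 18.2 mm)

Layer 220 (z = 22): the cube is absent (z outside [0, 20]); the cube at (16, 16) is absent (z outside [8, 11]); the sphere at (-2.5, 10.5): section is a regular 24-gon, circumradius = √(r²−h²) = √(6.5²−5.5²) = 3.464 (area = (24/2)·3.464²·sin(360°/24) = 37.27 mm²); the cube at (10.5, 10.5) (footprint 11×25) is included at this height (area 275.00 mm²); Merging all regions: the 2 present regions are separate (no shared area or edge), so areas and boundary lengths simply add and each stays a separate island — area = 312.27 mm²; the 22×6 cube at (9.5, 12.5) contributes its full rectangle (area 132.00 mm²); Taking the first minus the rest: starting from the result so far (312.27 mm²), the 22×6 cube at (9.5, 12.5) partially overlaps it — only the 66.00 mm² overlap (of its 132.00 mm²) is removed, clipping the outline — area = 246.27 mm²; (rotated 45° about Z; rotation is an isometry so areas/perimeters/island counts are preserved). So its area = 246.27 mm². Layer 182 (z = 18.2): the cube is present — its section is the full 13.5×7 rectangle (area 94.50 mm²); the cube at (16, 16) does not reach this height (z outside [8, 11]); the r=6.5 sphere at (-2.5, 10.5) contributes a regular 24-gon of circumradius √(6.5²−1.7²) = 6.274 (area = (24/2)·6.274²·sin(360°/24) = 122.25 mm²); the cube at (10.5, 10.5) (footprint 11×25) is included at this height (area 275.00 mm²); Merging all regions: the regions partially overlap — summed areas 491.75 mm² minus the doubly-counted overlap 3.52 mm² gives 488.23 mm² — area = 488.23 mm²; the 22×6 cube at (9.5, 12.5) contributes its full rectangle (area 132.00 mm²); Subtracting the remaining from the first: starting from the result so far (488.23 mm²), the 22×6 cube at (9.5, 12.5) partially overlaps it — only the 66.00 mm² overlap (of its 132.00 mm²) is removed, clipping the outline — area = 422.23 mm²; (whole slice rotated 45° about Z — lengths, areas and connectivity unchanged). So its area = 422.23 mm². Layer 182 is larger (422.23 vs 246.27 mm²).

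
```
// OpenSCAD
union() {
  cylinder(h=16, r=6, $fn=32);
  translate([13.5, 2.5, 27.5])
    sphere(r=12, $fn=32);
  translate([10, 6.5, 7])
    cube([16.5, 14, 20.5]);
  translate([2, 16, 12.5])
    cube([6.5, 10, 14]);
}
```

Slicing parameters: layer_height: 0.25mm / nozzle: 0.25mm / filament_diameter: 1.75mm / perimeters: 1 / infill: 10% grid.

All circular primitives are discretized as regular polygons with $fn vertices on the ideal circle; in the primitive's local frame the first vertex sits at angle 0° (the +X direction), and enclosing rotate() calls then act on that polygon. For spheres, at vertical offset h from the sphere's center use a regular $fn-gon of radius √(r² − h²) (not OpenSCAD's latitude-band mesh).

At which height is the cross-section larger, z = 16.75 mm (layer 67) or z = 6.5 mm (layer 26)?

Layer 67 (z = 16.75): the cylinder does not reach this height (z outside [0, 16]); the sphere at (13.5, 2.5): section is a regular 32-gon, circumradius = √(r²−h²) = √(12²−10.75²) = 5.333 (area = (32/2)·5.333²·sin(360°/32) = 88.77 mm²); the cube at (10, 6.5) is present — its section is the full 16.5×14 rectangle (area 231.00 mm²); the cube at (2, 16) (footprint 6.5×10) is included at this height (area 65.00 mm²); Taking the union: the regions partially overlap — summed areas 384.77 mm² minus the doubly-counted overlap 6.31 mm² gives 378.46 mm² — area = 378.46 mm². So its area = 378.46 mm². Layer 26 (z = 6.5): the cylinder: section is a regular 32-gon, circumradius r=6 (area = (32/2)·6.000²·sin(360°/32) = 112.37 mm²); the sphere at (13.5, 2.5) is absent (|z−center|=21.000 > r=12); the cube at (10, 6.5) does not reach this height (z outside [7, 27.5]); the cube at (2, 16) is absent (z outside [12.5, 26.5]); Merging all regions: only the r=6 cylinder is present, so the union is just that shape — area = 112.37 mm². So its area = 112.37 mm². Layer 67 is larger (378.46 vs 112.37 mm²).

layer 67 (z = 16.75 mm)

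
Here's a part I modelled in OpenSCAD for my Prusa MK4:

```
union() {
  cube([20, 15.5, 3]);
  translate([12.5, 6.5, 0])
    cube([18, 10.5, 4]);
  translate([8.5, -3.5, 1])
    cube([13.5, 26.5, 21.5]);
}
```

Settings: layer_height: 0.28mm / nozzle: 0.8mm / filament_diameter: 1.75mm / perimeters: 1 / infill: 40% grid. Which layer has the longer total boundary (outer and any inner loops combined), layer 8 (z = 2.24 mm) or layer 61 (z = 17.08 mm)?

layer 8 (z = 2.24 mm)

Layer 8 (z = 2.24): the 20×15.5 cube contributes its full rectangle (perimeter 71.00 mm); the 18×10.5 cube at (12.5, 6.5) contributes its full rectangle (perimeter 57.00 mm); the 13.5×26.5 cube at (8.5, -3.5) contributes its full rectangle (perimeter 80.00 mm); Taking the union: the regions partially overlap (shared area 278.00 mm²), so the edge portions inside another operand are dropped and the merged outline is re-measured after clipping — boundary = 114.00 mm. So its perimeter = 114.00 mm. Layer 61 (z = 17.08): the cube does not reach this height (z outside [0, 3]); the cube at (12.5, 6.5) is absent (z outside [0, 4]); the 13.5×26.5 cube at (8.5, -3.5) contributes its full rectangle (perimeter 80.00 mm); Taking the union: only the 13.5×26.5 cube at (8.5, -3.5) is present, so the union is just that shape — boundary = 80.00 mm. So its perimeter = 80.00 mm. Layer 8 is larger (114.00 vs 80.00 mm).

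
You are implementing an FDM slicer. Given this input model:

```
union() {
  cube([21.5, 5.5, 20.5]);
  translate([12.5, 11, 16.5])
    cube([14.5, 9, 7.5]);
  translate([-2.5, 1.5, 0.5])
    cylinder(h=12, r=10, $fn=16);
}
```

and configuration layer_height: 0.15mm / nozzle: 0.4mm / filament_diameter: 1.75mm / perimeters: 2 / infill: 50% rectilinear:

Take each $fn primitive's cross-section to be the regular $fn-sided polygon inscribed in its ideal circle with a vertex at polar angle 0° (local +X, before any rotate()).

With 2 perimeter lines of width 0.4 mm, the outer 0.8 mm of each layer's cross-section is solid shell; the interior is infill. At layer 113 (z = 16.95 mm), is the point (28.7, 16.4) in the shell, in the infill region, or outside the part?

At z = 16.95 mm: the cube (footprint 21.5×5.5) is included at this height; the 14.5×9 cube at (12.5, 11) contributes its full rectangle; the cylinder at (-2.5, 1.5) is not intersected at this z (z outside [0.5, 12.5]); Taking the union: the 2 present regions are separate (no shared area or edge), so areas and boundary lengths simply add and each stays a separate island — 2 connected regions. Overall, the cross-section has 2 separate islands. The nearest boundary edge runs (27.00, 20.00)→(27.00, 11.00); distance from the point to it = 1.70 mm. The point is not inside any of the regions above, so it lies outside the cross-section (1.70 mm from the nearest boundary).

outside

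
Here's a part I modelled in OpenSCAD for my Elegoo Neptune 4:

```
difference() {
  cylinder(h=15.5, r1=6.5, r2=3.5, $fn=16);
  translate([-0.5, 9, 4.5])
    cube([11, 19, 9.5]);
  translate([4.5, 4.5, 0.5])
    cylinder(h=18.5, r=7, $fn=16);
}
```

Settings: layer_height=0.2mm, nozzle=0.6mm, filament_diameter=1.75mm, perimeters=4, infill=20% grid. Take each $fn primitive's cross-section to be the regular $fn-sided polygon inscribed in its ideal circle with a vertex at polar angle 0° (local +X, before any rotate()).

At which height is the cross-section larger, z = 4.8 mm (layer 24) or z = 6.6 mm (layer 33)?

layer 24 (z = 4.8 mm)

Layer 24 (z = 4.8): the cone: at t=0.310 of its height the radius interpolates to r₁+(r₂−r₁)t = 5.571, giving a regular 16-gon of that circumradius (area = (16/2)·5.571²·sin(360°/16) = 95.01 mm²); the cube at (-0.5, 9) is present — its section is the full 11×19 rectangle (area 209.00 mm²); the r=7 cylinder at (4.5, 4.5) contributes a regular 16-gon of circumradius 7 (area = (16/2)·7.000²·sin(360°/16) = 150.01 mm²); Subtracting the remaining from the first: starting from the cone (95.01 mm²), the 11×19 cube at (-0.5, 9) misses the remaining region (no effect); the r=7 cylinder at (4.5, 4.5) partially overlaps it — only the 45.02 mm² overlap (of its 150.01 mm²) is removed, clipping the outline — area = 50.00 mm². So its area = 50.00 mm². Layer 33 (z = 6.6): the cone (r1=6.5→r2=3.5) has section circumradius 5.223 here — a regular 16-gon (area = (16/2)·5.223²·sin(360°/16) = 83.50 mm²); the 11×19 cube at (-0.5, 9) contributes its full rectangle (area 209.00 mm²); the r=7 cylinder at (4.5, 4.5) gives a regular 16-gon of circumradius 7 (constant along its height) (area = (16/2)·7.000²·sin(360°/16) = 150.01 mm²); Subtracting the remaining from the first: starting from the cone (83.50 mm²), the 11×19 cube at (-0.5, 9) misses the remaining region (no effect); the r=7 cylinder at (4.5, 4.5) partially overlaps it — only the 40.38 mm² overlap (of its 150.01 mm²) is removed, clipping the outline — area = 43.12 mm². So its area = 43.12 mm². Layer 24 is larger (50.00 vs 43.12 mm²).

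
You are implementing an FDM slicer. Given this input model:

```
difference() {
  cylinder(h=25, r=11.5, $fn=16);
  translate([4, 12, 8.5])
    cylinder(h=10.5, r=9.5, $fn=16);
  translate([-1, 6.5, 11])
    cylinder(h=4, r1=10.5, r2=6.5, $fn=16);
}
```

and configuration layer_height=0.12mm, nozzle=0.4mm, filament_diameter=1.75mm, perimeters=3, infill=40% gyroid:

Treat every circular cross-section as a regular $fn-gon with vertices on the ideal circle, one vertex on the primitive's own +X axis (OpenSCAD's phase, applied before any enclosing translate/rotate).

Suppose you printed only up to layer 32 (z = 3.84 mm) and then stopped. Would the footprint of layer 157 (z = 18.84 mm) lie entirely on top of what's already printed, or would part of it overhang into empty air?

Compare the two slices. At z = 3.84: the r=11.5 cylinder contributes a regular 16-gon of circumradius 11.5 (area = (16/2)·11.500²·sin(360°/16) = 404.88 mm²); the cylinder at (4, 12) is not intersected at this z (z outside [8.5, 19]); the cone at (-1, 6.5) is absent (z outside [11, 15]); Taking the first minus the rest: none of the subtracted shapes is present at this height, so the r=11.5 cylinder is unchanged — area = 404.88 mm². At z = 18.84: the r=11.5 cylinder contributes a regular 16-gon of circumradius 11.5 (area = (16/2)·11.500²·sin(360°/16) = 404.88 mm²); the r=9.5 cylinder at (4, 12) contributes a regular 16-gon of circumradius 9.5 (area = (16/2)·9.500²·sin(360°/16) = 276.30 mm²); the cone at (-1, 6.5) does not reach this height (z outside [11, 15]); Subtracting the remaining from the first: starting from the r=11.5 cylinder (404.88 mm²), the r=9.5 cylinder at (4, 12) partially overlaps it — only the 91.85 mm² overlap (of its 276.30 mm²) is removed, clipping the outline — area = 313.03 mm². Checking containment: the cross-section at z = 18.84 is a subset of the cross-section at z = 3.84.

entirely on top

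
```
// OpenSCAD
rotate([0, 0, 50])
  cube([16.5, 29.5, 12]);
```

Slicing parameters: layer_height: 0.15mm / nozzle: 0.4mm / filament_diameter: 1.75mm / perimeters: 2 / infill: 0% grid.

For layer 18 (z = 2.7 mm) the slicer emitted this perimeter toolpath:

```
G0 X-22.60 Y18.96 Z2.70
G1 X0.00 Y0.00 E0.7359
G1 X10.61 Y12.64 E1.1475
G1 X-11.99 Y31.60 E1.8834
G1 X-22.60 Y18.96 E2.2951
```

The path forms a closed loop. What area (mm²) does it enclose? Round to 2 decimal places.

Apply the shoelace formula to the sequence of (X, Y) vertices; enclosed area = 486.83 mm².

486.83 mm²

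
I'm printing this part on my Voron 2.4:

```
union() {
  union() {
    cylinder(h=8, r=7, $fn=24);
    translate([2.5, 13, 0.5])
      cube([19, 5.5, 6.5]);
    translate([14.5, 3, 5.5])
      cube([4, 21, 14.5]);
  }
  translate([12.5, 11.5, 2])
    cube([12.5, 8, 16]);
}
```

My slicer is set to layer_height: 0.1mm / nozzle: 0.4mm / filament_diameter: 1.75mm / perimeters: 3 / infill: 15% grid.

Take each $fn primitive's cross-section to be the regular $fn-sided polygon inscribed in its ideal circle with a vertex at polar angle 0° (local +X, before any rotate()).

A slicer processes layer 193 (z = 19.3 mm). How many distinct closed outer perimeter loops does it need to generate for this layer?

1

At z = 19.3 mm: the cylinder is absent (z outside [0, 8]); the cube at (2.5, 13) does not reach this height (z outside [0.5, 7]); the 4×21 cube at (14.5, 3) contributes its full rectangle; Taking the union: only the 4×21 cube at (14.5, 3) is present, so the union is just that shape — 1 connected region; the cube at (12.5, 11.5) is not intersected at this z (z outside [2, 18]); Merging all regions: only that combined region is present, so the union is just that shape — 1 connected region. The result has 1 disconnected region.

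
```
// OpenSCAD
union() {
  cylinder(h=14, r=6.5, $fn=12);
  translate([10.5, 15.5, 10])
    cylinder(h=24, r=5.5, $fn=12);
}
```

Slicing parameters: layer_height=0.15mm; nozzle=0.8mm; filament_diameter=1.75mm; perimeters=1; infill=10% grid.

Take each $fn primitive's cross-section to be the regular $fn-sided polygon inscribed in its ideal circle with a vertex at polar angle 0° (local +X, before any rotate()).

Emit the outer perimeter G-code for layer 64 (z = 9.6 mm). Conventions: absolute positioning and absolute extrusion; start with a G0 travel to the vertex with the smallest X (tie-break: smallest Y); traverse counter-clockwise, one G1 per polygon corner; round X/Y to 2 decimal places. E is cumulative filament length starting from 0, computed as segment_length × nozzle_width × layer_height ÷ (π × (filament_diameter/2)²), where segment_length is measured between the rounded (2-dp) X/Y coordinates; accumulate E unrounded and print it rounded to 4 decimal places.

At z = 9.6 mm: the r=6.5 cylinder contributes a regular 12-gon of circumradius 6.5; the cylinder at (10.5, 15.5) is not intersected at this z (z outside [10, 34]); Taking the union: only the r=6.5 cylinder is present, so the union is just that shape — 1 connected region. The outline is a single polygon with 12 vertices. Extrusion per mm of travel: 0.8 × 0.15 / (π × 0.875²) = 0.049890. Accumulating E over each segment gives final E = 2.0145.

G0 X-6.50 Y0.00 Z9.60
G1 X-5.63 Y-3.25 E0.1679
G1 X-3.25 Y-5.63 E0.3358
G1 X0.00 Y-6.50 E0.5036
G1 X3.25 Y-5.63 E0.6715
G1 X5.63 Y-3.25 E0.8394
G1 X6.50 Y0.00 E1.0073
G1 X5.63 Y3.25 E1.1751
G1 X3.25 Y5.63 E1.3430
G1 X0.00 Y6.50 E1.5109
G1 X-3.25 Y5.63 E1.6787
G1 X-5.63 Y3.25 E1.8467
G1 X-6.50 Y0.00 E2.0145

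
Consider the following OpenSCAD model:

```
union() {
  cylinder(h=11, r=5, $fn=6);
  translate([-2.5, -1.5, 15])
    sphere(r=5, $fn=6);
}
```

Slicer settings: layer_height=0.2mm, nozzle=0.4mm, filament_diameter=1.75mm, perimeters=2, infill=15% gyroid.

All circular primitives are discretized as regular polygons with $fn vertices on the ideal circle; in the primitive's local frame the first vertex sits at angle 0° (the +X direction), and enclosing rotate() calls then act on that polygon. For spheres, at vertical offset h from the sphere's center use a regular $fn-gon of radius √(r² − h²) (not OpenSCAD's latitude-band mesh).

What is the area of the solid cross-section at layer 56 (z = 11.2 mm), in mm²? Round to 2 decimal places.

At z = 11.2 mm: the cylinder is absent (z outside [0, 11]); the r=5 sphere at (-2.5, -1.5) slices to a regular 6-gon of circumradius 3.250 (√(r²−h²) with h=3.8 from center) (area = (6/2)·3.250²·sin(360°/6) = 27.44 mm²); Taking the union: only the r=5 sphere at (-2.5, -1.5) is present, so the union is just that shape — area = 27.44 mm². Overall, the cross-section is a single solid region. Net area = 27.44 mm².

27.44 mm²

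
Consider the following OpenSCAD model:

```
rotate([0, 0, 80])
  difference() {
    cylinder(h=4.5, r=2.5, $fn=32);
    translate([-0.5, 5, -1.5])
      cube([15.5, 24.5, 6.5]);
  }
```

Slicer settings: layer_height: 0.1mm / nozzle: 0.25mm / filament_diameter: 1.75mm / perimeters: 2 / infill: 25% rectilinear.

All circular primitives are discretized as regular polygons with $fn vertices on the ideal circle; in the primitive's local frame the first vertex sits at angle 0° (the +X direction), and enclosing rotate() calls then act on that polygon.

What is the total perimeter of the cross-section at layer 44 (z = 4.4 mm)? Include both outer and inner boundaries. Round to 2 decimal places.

At z = 4.4 mm: the r=2.5 cylinder gives a regular 32-gon of circumradius 2.5 (constant along its height) (perimeter = 2·32·2.500·sin(180°/32) = 15.68 mm); the cube at (-0.5, 5) (footprint 15.5×24.5) is included at this height (perimeter 80.00 mm); After the difference (first − rest): starting from the r=2.5 cylinder, the 15.5×24.5 cube at (-0.5, 5) misses the remaining region (no effect) — boundary = 15.68 mm; (whole slice rotated 80° about Z — lengths, areas and connectivity unchanged). Overall, the cross-section is a single solid region. Total boundary length (outer) = 15.68 mm.

15.68 mm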